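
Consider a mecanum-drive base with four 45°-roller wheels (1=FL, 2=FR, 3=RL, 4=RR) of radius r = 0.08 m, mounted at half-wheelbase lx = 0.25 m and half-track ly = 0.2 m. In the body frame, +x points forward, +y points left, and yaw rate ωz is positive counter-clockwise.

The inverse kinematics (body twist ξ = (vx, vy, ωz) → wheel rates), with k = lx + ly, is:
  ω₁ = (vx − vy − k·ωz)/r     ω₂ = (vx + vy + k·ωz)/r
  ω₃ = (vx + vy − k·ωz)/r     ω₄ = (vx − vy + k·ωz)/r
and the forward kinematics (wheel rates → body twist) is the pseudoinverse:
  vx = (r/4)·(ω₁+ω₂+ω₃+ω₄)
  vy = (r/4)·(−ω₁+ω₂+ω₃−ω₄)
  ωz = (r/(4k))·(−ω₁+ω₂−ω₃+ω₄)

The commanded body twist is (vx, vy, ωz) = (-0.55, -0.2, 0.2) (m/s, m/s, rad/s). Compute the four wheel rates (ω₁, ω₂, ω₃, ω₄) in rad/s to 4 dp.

k = lx + ly = 0.25 + 0.2 = 0.4500;  k·ωz = 0.4500·0.2 = 0.0900
ω₁ (FL) = (vx − vy − k·ωz)/r = -0.4400/0.08 = -5.5000
ω₂ (FR) = (vx + vy + k·ωz)/r = -0.6600/0.08 = -8.2500
ω₃ (RL) = (vx + vy − k·ωz)/r = -0.8400/0.08 = -10.5000
ω₄ (RR) = (vx − vy + k·ωz)/r = -0.2600/0.08 = -3.2500

(-5.5000, -8.2500, -10.5000, -3.2500)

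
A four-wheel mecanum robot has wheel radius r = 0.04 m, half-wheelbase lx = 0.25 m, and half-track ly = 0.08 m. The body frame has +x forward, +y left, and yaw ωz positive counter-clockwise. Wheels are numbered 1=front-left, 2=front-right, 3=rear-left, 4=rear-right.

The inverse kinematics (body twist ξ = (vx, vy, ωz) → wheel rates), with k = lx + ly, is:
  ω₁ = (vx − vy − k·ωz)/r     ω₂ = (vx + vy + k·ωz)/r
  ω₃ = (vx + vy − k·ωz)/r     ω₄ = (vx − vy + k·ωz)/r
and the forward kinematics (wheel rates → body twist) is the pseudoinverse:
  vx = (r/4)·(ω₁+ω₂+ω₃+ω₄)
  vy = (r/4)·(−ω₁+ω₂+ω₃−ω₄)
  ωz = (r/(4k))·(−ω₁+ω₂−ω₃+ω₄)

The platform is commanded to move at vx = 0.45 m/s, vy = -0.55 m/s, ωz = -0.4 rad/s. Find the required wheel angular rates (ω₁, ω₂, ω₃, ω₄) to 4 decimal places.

(28.3000, -5.8000, 0.8000, 21.7000)

k = lx + ly = 0.25 + 0.08 = 0.3300;  k·ωz = 0.3300·-0.4 = -0.1320
ω₁ (FL) = (vx − vy − k·ωz)/r = 1.1320/0.04 = 28.3000
ω₂ (FR) = (vx + vy + k·ωz)/r = -0.2320/0.04 = -5.8000
ω₃ (RL) = (vx + vy − k·ωz)/r = 0.0320/0.04 = 0.8000
ω₄ (RR) = (vx − vy + k·ωz)/r = 0.8680/0.04 = 21.7000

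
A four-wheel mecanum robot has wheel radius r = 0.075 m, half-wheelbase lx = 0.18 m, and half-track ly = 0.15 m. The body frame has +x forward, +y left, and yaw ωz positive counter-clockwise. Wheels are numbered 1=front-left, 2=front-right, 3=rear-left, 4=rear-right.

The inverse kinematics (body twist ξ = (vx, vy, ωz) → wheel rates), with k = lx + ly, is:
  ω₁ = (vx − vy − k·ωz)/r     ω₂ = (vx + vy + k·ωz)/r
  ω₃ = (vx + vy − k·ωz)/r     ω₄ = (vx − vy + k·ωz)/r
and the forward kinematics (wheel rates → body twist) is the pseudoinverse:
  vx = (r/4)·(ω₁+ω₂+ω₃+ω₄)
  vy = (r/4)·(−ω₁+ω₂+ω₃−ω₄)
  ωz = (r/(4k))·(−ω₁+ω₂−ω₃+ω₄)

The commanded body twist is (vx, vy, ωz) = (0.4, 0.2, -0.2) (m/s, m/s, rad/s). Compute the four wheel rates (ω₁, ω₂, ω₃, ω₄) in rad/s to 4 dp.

(3.5467, 7.1200, 8.8800, 1.7867)

k = lx + ly = 0.18 + 0.15 = 0.3300;  k·ωz = 0.3300·-0.2 = -0.0660
ω₁ (FL) = (vx − vy − k·ωz)/r = 0.2660/0.075 = 3.5467
ω₂ (FR) = (vx + vy + k·ωz)/r = 0.5340/0.075 = 7.1200
ω₃ (RL) = (vx + vy − k·ωz)/r = 0.6660/0.075 = 8.8800
ω₄ (RR) = (vx − vy + k·ωz)/r = 0.1340/0.075 = 1.7867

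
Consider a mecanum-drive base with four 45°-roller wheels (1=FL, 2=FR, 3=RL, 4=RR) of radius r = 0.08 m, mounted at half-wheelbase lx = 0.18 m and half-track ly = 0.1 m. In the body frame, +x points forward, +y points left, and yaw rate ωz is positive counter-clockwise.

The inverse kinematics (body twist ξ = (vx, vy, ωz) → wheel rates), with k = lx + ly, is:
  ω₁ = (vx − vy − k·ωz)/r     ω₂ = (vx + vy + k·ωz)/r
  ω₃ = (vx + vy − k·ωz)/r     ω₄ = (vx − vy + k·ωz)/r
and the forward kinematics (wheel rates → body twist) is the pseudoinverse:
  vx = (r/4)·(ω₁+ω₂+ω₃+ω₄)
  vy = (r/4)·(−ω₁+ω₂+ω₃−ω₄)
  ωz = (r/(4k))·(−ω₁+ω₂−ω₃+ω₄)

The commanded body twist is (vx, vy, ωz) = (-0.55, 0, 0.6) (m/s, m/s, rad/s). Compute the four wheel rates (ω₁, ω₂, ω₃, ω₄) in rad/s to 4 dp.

k = lx + ly = 0.18 + 0.1 = 0.2800;  k·ωz = 0.2800·0.6 = 0.1680
ω₁ (FL) = (vx − vy − k·ωz)/r = -0.7180/0.08 = -8.9750
ω₂ (FR) = (vx + vy + k·ωz)/r = -0.3820/0.08 = -4.7750
ω₃ (RL) = (vx + vy − k·ωz)/r = -0.7180/0.08 = -8.9750
ω₄ (RR) = (vx − vy + k·ωz)/r = -0.3820/0.08 = -4.7750

(-8.9750, -4.7750, -8.9750, -4.7750)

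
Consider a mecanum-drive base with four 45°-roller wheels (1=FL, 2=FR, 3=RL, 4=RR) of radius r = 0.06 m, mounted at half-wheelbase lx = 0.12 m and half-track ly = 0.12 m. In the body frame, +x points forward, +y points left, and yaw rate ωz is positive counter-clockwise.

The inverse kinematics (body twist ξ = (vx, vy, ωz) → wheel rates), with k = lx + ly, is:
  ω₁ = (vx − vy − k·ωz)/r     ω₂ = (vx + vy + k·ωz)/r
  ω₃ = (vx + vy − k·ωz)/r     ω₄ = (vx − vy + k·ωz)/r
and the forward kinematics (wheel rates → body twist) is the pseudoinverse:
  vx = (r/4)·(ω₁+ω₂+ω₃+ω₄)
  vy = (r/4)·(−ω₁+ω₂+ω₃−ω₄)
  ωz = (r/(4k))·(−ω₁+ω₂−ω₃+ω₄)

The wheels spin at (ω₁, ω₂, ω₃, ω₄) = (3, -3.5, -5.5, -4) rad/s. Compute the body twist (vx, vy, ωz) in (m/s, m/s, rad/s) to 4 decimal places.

k = lx + ly = 0.12 + 0.12 = 0.2400
ω₁+ω₂+ω₃+ω₄ = -10.0000  →  vx = (0.06/4)·-10.0000 = -0.1500
−ω₁+ω₂+ω₃−ω₄ = -8.0000  →  vy = (0.06/4)·-8.0000 = -0.1200
−ω₁+ω₂−ω₃+ω₄ = -5.0000  →  ωz = (0.06/0.9600)·-5.0000 = -0.3125

(-0.1500, -0.1200, -0.3125)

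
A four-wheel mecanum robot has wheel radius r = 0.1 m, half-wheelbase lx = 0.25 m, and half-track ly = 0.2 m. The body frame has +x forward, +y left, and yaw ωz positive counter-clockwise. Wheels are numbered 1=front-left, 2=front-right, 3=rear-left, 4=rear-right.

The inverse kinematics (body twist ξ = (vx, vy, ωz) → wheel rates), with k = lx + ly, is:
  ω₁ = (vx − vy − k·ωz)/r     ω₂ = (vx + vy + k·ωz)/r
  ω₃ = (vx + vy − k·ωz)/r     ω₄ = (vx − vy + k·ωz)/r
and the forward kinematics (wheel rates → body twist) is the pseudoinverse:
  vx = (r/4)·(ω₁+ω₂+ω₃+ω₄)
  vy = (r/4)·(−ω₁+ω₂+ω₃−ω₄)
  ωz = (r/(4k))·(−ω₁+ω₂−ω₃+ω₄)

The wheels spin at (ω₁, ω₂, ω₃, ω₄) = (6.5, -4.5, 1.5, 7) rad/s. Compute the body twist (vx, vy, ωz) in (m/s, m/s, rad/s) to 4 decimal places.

k = lx + ly = 0.25 + 0.2 = 0.4500
ω₁+ω₂+ω₃+ω₄ = 10.5000  →  vx = (0.1/4)·10.5000 = 0.2625
−ω₁+ω₂+ω₃−ω₄ = -16.5000  →  vy = (0.1/4)·-16.5000 = -0.4125
−ω₁+ω₂−ω₃+ω₄ = -5.5000  →  ωz = (0.1/1.8000)·-5.5000 = -0.3056

(0.2625, -0.4125, -0.3056)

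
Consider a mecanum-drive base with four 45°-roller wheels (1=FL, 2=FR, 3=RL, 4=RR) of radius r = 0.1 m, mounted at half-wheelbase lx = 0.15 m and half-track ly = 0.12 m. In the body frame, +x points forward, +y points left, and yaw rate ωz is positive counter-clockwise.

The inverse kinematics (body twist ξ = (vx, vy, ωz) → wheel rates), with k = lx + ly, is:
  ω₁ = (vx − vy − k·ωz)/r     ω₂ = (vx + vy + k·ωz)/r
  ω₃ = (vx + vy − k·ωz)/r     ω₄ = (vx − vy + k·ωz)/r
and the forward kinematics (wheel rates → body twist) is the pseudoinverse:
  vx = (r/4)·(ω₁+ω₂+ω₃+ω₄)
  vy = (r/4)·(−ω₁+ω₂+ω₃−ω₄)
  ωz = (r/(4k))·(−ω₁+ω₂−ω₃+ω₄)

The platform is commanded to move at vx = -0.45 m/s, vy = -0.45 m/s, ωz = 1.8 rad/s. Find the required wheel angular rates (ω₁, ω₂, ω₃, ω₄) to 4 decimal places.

k = lx + ly = 0.15 + 0.12 = 0.2700;  k·ωz = 0.2700·1.8 = 0.4860
ω₁ (FL) = (vx − vy − k·ωz)/r = -0.4860/0.1 = -4.8600
ω₂ (FR) = (vx + vy + k·ωz)/r = -0.4140/0.1 = -4.1400
ω₃ (RL) = (vx + vy − k·ωz)/r = -1.3860/0.1 = -13.8600
ω₄ (RR) = (vx − vy + k·ωz)/r = 0.4860/0.1 = 4.8600

(-4.8600, -4.1400, -13.8600, 4.8600)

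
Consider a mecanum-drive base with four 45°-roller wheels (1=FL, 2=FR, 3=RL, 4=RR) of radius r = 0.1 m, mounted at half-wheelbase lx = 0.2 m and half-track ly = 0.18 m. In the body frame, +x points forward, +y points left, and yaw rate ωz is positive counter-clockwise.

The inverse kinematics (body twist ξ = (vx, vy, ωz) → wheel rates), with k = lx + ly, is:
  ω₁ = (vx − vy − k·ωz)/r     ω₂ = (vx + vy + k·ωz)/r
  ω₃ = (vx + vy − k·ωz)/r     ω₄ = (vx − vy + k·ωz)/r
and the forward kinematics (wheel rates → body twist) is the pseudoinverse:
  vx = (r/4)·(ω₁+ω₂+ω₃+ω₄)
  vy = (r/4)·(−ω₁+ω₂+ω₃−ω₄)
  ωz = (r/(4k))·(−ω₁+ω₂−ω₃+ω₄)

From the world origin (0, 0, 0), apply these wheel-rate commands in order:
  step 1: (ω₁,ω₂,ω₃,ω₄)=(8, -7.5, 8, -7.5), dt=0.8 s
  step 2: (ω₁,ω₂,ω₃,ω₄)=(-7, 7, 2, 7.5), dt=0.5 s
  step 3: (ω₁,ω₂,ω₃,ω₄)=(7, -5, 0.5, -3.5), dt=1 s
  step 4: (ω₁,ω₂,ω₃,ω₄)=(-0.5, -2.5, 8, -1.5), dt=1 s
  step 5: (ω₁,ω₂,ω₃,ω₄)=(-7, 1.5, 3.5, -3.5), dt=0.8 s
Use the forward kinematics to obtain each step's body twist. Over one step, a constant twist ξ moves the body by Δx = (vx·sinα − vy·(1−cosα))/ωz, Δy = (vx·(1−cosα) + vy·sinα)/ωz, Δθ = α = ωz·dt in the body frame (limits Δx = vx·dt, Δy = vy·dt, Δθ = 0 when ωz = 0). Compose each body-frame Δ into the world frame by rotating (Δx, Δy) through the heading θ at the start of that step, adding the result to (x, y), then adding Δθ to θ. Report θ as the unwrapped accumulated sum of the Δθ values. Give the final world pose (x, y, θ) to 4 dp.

step 1: ξ=(vx,vy,ωz)=(0.0250, 0.0000, -2.0395), dt=0.8 → body Δ=(0.0122, -0.0130, -1.6316) → world pose (0.0122, -0.0130, -1.6316)
step 2: ξ=(vx,vy,ωz)=(0.2375, 0.2125, 1.2829), dt=0.5 → body Δ=(0.0778, 0.1359, 0.6414) → world pose (0.1432, -0.0990, -0.9901)
step 3: ξ=(vx,vy,ωz)=(-0.0250, -0.2000, -1.0526), dt=1.0 → body Δ=(-0.1165, -0.1531, -1.0526) → world pose (-0.0487, -0.0855, -2.0428)
step 4: ξ=(vx,vy,ωz)=(0.0875, 0.1875, -0.7566), dt=1.0 → body Δ=(0.1470, 0.1386, -0.7566) → world pose (0.0078, -0.2794, -2.7993)
step 5: ξ=(vx,vy,ωz)=(-0.1375, 0.3875, 0.0987), dt=0.8 → body Δ=(-0.1221, 0.3053, 0.0789) → world pose (0.2254, -0.5261, -2.7204)

(0.2254, -0.5261, -2.7204)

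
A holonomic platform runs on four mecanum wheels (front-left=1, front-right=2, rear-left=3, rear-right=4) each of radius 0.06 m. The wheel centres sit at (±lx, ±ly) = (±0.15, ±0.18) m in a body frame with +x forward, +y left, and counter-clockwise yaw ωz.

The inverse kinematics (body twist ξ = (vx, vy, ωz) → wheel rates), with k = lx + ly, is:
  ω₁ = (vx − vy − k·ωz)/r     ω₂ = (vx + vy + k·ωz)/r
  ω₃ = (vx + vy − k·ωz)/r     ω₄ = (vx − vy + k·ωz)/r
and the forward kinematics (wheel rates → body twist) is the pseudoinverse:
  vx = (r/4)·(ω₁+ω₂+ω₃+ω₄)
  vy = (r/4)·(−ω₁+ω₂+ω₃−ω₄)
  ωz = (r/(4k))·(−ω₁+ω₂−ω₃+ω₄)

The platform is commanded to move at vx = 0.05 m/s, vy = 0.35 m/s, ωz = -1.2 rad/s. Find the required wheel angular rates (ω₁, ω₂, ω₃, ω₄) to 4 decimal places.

(1.6000, 0.0667, 13.2667, -11.6000)

k = lx + ly = 0.15 + 0.18 = 0.3300;  k·ωz = 0.3300·-1.2 = -0.3960
ω₁ (FL) = (vx − vy − k·ωz)/r = 0.0960/0.06 = 1.6000
ω₂ (FR) = (vx + vy + k·ωz)/r = 0.0040/0.06 = 0.0667
ω₃ (RL) = (vx + vy − k·ωz)/r = 0.7960/0.06 = 13.2667
ω₄ (RR) = (vx − vy + k·ωz)/r = -0.6960/0.06 = -11.6000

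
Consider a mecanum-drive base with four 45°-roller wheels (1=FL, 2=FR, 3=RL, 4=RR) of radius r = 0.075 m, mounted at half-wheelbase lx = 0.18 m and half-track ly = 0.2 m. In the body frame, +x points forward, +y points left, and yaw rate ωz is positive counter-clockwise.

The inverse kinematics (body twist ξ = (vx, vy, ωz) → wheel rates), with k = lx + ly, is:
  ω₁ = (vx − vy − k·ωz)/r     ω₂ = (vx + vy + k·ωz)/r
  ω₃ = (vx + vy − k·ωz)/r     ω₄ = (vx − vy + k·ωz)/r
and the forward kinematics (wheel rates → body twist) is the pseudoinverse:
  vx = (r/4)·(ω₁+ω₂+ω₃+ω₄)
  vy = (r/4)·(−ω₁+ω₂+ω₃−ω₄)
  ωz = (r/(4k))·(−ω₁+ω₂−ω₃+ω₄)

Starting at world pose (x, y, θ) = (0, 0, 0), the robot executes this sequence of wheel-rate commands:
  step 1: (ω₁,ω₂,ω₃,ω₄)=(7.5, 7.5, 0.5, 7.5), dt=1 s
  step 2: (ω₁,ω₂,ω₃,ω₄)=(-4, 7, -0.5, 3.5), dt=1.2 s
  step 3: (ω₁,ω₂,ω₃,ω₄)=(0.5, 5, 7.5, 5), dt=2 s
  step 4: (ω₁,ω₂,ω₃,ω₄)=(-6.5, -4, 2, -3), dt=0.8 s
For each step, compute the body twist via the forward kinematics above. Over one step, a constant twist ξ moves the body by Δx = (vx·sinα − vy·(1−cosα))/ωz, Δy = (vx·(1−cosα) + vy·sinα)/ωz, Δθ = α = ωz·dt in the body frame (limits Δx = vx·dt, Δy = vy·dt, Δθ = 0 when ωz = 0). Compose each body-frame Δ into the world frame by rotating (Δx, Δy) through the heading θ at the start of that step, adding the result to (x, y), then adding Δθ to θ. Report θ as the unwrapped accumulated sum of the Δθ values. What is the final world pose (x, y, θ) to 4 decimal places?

(0.1907, 0.7137, 1.3322)

step 1: ξ=(vx,vy,ωz)=(0.4313, -0.1313, 0.3454), dt=1.0 → body Δ=(0.4452, -0.0549, 0.3454) → world pose (0.4452, -0.0549, 0.3454)
step 2: ξ=(vx,vy,ωz)=(0.1125, 0.1313, 0.7401), dt=1.2 → body Δ=(0.0525, 0.1937, 0.8882) → world pose (0.4290, 0.1451, 1.2336)
step 3: ξ=(vx,vy,ωz)=(0.3375, 0.1313, 0.0987), dt=2.0 → body Δ=(0.6448, 0.3272, 0.1974) → world pose (0.3336, 0.8619, 1.4309)
step 4: ξ=(vx,vy,ωz)=(-0.2156, 0.1406, -0.1234), dt=0.8 → body Δ=(-0.1667, 0.1208, -0.0987) → world pose (0.1907, 0.7137, 1.3322)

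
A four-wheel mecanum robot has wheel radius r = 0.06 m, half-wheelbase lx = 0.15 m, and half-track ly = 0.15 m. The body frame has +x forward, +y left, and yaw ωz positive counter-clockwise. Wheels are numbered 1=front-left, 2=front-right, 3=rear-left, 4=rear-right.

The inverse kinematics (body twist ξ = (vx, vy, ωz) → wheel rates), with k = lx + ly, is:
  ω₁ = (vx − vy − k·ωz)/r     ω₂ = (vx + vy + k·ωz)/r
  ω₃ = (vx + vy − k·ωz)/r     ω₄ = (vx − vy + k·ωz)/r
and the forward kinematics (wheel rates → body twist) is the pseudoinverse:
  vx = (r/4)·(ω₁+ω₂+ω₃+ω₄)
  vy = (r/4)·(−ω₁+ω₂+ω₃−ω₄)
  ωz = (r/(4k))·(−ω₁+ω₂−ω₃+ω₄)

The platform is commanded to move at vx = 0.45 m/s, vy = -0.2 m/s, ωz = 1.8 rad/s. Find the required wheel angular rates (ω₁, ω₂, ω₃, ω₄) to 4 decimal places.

(1.8333, 13.1667, -4.8333, 19.8333)

k = lx + ly = 0.15 + 0.15 = 0.3000;  k·ωz = 0.3000·1.8 = 0.5400
ω₁ (FL) = (vx − vy − k·ωz)/r = 0.1100/0.06 = 1.8333
ω₂ (FR) = (vx + vy + k·ωz)/r = 0.7900/0.06 = 13.1667
ω₃ (RL) = (vx + vy − k·ωz)/r = -0.2900/0.06 = -4.8333
ω₄ (RR) = (vx − vy + k·ωz)/r = 1.1900/0.06 = 19.8333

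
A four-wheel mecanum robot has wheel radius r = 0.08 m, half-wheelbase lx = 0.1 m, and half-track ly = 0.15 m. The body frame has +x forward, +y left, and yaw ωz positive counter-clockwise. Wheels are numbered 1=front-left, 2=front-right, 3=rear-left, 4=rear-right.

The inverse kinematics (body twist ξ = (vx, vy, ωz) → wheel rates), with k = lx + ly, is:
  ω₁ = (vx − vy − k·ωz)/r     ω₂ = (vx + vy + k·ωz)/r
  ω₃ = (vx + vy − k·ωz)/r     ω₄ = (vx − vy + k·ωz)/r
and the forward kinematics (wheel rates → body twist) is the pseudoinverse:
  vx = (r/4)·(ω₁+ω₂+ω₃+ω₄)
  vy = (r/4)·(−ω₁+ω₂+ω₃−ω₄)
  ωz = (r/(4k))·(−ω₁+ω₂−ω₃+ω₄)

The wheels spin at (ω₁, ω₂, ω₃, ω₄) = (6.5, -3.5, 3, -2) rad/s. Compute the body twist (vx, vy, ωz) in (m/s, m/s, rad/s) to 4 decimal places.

k = lx + ly = 0.1 + 0.15 = 0.2500
ω₁+ω₂+ω₃+ω₄ = 4.0000  →  vx = (0.08/4)·4.0000 = 0.0800
−ω₁+ω₂+ω₃−ω₄ = -5.0000  →  vy = (0.08/4)·-5.0000 = -0.1000
−ω₁+ω₂−ω₃+ω₄ = -15.0000  →  ωz = (0.08/1.0000)·-15.0000 = -1.2000

(0.0800, -0.1000, -1.2000)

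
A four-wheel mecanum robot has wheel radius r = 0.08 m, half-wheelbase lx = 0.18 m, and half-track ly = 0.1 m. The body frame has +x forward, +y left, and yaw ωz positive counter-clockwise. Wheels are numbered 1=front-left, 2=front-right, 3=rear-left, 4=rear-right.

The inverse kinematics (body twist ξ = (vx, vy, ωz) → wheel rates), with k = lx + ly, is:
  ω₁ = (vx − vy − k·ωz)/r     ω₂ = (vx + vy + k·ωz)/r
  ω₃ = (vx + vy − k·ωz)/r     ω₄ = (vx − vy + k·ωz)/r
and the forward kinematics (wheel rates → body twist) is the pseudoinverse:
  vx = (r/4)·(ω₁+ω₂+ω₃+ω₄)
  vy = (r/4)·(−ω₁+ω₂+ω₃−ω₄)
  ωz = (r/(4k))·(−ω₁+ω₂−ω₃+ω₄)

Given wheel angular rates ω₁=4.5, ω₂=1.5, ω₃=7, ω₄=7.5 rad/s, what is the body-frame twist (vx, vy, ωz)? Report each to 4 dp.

(0.4100, -0.0700, -0.1786)

k = lx + ly = 0.18 + 0.1 = 0.2800
ω₁+ω₂+ω₃+ω₄ = 20.5000  →  vx = (0.08/4)·20.5000 = 0.4100
−ω₁+ω₂+ω₃−ω₄ = -3.5000  →  vy = (0.08/4)·-3.5000 = -0.0700
−ω₁+ω₂−ω₃+ω₄ = -2.5000  →  ωz = (0.08/1.1200)·-2.5000 = -0.1786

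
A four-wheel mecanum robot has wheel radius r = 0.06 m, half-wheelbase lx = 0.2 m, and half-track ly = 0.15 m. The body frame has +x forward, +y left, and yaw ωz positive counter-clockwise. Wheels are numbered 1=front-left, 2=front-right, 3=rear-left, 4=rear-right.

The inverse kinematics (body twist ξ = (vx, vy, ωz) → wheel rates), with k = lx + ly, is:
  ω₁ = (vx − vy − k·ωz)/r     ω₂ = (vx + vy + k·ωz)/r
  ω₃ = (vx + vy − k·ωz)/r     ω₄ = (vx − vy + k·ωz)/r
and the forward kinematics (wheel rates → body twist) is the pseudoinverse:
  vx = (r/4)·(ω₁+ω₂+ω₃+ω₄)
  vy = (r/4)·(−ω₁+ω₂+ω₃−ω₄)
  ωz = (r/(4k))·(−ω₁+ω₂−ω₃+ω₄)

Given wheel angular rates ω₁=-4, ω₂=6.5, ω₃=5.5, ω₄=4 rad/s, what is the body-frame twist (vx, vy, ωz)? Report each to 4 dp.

k = lx + ly = 0.2 + 0.15 = 0.3500
ω₁+ω₂+ω₃+ω₄ = 12.0000  →  vx = (0.06/4)·12.0000 = 0.1800
−ω₁+ω₂+ω₃−ω₄ = 12.0000  →  vy = (0.06/4)·12.0000 = 0.1800
−ω₁+ω₂−ω₃+ω₄ = 9.0000  →  ωz = (0.06/1.4000)·9.0000 = 0.3857

(0.1800, 0.1800, 0.3857)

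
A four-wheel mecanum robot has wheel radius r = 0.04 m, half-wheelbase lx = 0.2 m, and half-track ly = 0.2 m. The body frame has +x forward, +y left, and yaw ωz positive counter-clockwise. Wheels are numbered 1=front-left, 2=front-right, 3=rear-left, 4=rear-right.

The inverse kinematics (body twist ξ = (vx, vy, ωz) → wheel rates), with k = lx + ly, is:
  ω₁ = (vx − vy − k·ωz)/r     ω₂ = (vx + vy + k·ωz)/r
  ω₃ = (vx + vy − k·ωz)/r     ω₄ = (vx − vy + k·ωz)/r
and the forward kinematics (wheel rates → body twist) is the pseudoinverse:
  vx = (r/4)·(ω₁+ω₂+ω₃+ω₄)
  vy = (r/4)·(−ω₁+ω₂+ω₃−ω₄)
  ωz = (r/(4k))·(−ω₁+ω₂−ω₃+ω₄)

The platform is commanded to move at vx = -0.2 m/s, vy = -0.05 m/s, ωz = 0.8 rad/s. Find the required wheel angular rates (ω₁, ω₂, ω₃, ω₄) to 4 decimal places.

(-11.7500, 1.7500, -14.2500, 4.2500)

k = lx + ly = 0.2 + 0.2 = 0.4000;  k·ωz = 0.4000·0.8 = 0.3200
ω₁ (FL) = (vx − vy − k·ωz)/r = -0.4700/0.04 = -11.7500
ω₂ (FR) = (vx + vy + k·ωz)/r = 0.0700/0.04 = 1.7500
ω₃ (RL) = (vx + vy − k·ωz)/r = -0.5700/0.04 = -14.2500
ω₄ (RR) = (vx − vy + k·ωz)/r = 0.1700/0.04 = 4.2500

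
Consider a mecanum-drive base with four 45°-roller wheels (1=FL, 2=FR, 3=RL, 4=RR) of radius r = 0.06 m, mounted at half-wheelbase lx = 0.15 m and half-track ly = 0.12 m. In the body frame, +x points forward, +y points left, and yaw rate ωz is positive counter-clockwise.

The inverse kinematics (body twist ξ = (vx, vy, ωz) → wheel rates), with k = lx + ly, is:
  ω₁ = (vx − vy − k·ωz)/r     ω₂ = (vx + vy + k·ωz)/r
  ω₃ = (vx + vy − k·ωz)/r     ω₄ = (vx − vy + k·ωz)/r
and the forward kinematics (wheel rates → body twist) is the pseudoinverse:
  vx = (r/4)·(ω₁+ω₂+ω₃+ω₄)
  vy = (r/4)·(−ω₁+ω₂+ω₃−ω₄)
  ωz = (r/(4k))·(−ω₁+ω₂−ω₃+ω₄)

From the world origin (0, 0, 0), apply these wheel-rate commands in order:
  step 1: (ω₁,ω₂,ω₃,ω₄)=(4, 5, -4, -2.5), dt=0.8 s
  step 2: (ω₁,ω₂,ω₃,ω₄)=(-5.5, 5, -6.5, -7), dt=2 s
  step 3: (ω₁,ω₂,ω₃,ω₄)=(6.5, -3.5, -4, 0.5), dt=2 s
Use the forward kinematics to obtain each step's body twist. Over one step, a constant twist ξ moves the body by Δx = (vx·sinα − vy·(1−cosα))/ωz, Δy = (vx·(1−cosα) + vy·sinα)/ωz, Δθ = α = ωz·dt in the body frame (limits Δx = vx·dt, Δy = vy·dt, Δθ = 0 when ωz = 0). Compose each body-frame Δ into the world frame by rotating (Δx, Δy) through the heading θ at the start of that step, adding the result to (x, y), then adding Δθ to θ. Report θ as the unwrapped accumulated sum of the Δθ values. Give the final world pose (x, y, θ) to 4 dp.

(-0.1459, -0.2770, 0.6111)

step 1: ξ=(vx,vy,ωz)=(0.0375, -0.0075, 0.1389), dt=0.8 → body Δ=(0.0303, -0.0043, 0.1111) → world pose (0.0303, -0.0043, 0.1111)
step 2: ξ=(vx,vy,ωz)=(-0.2100, 0.1650, 0.5556), dt=2.0 → body Δ=(-0.5040, 0.0559, 1.1111) → world pose (-0.4768, -0.0047, 1.2222)
step 3: ξ=(vx,vy,ωz)=(-0.0075, -0.2175, -0.3056), dt=2.0 → body Δ=(-0.1429, -0.4040, -0.6111) → world pose (-0.1459, -0.2770, 0.6111)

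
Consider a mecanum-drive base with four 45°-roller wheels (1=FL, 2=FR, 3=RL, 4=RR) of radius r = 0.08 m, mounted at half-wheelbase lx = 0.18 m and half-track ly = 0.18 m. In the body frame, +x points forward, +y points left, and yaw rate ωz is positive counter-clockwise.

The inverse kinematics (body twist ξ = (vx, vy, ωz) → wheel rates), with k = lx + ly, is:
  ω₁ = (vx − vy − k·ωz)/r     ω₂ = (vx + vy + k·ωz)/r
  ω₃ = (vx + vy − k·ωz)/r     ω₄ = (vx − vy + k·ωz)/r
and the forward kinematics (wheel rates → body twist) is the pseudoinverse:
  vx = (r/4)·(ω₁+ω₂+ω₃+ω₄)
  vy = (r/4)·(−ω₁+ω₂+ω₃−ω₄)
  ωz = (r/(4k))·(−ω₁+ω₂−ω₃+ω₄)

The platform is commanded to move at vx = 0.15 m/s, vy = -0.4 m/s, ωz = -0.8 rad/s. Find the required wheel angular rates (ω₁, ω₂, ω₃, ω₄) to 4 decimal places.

k = lx + ly = 0.18 + 0.18 = 0.3600;  k·ωz = 0.3600·-0.8 = -0.2880
ω₁ (FL) = (vx − vy − k·ωz)/r = 0.8380/0.08 = 10.4750
ω₂ (FR) = (vx + vy + k·ωz)/r = -0.5380/0.08 = -6.7250
ω₃ (RL) = (vx + vy − k·ωz)/r = 0.0380/0.08 = 0.4750
ω₄ (RR) = (vx − vy + k·ωz)/r = 0.2620/0.08 = 3.2750

(10.4750, -6.7250, 0.4750, 3.2750)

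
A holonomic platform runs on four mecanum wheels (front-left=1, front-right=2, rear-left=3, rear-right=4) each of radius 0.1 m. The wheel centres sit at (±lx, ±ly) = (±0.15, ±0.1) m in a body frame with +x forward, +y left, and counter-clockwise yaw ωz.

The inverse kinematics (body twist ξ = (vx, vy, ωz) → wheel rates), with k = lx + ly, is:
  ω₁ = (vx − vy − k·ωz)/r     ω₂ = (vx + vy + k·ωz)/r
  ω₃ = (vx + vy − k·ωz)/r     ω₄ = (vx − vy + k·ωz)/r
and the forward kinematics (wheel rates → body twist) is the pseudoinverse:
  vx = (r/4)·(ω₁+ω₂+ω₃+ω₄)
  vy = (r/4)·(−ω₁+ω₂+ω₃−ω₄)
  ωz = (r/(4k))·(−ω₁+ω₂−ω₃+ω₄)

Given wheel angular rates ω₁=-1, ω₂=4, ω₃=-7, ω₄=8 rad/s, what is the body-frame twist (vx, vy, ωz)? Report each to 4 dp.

(0.1000, -0.2500, 2.0000)

k = lx + ly = 0.15 + 0.1 = 0.2500
ω₁+ω₂+ω₃+ω₄ = 4.0000  →  vx = (0.1/4)·4.0000 = 0.1000
−ω₁+ω₂+ω₃−ω₄ = -10.0000  →  vy = (0.1/4)·-10.0000 = -0.2500
−ω₁+ω₂−ω₃+ω₄ = 20.0000  →  ωz = (0.1/1.0000)·20.0000 = 2.0000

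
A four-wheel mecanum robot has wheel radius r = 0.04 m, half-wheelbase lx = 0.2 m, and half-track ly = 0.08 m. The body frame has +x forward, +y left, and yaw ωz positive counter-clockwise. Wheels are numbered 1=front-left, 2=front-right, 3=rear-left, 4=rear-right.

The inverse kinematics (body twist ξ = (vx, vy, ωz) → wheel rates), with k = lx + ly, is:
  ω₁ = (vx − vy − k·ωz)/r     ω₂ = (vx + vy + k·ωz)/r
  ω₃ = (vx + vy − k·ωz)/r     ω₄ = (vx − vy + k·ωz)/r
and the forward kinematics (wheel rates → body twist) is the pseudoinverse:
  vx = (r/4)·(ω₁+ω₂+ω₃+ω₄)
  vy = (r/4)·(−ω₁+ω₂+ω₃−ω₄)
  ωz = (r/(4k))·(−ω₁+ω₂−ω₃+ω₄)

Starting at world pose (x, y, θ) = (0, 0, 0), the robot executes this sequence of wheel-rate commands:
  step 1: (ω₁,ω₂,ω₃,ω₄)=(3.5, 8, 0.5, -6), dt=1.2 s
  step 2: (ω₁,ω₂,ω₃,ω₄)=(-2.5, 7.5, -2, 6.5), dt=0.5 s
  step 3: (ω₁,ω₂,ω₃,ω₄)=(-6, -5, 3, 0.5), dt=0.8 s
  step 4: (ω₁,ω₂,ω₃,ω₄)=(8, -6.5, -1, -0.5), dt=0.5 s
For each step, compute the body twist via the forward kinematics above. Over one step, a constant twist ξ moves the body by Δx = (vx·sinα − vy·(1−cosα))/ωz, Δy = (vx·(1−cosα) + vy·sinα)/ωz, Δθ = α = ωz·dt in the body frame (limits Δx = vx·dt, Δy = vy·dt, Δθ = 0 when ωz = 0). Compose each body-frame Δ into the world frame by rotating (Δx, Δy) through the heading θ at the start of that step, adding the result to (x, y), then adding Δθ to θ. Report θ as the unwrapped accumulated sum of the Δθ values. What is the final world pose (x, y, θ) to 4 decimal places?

step 1: ξ=(vx,vy,ωz)=(0.0600, 0.1100, -0.0714), dt=1.2 → body Δ=(0.0776, 0.1288, -0.0857) → world pose (0.0776, 0.1288, -0.0857)
step 2: ξ=(vx,vy,ωz)=(0.0950, 0.0150, 0.6607), dt=0.5 → body Δ=(0.0454, 0.0151, 0.3304) → world pose (0.1241, 0.1400, 0.2446)
step 3: ξ=(vx,vy,ωz)=(-0.0750, 0.0350, -0.0536), dt=0.8 → body Δ=(-0.0594, 0.0293, -0.0429) → world pose (0.0594, 0.1540, 0.2018)
step 4: ξ=(vx,vy,ωz)=(0.0000, -0.1500, -0.5000), dt=0.5 → body Δ=(-0.0093, -0.0742, -0.2500) → world pose (0.0651, 0.0794, -0.0482)

(0.0651, 0.0794, -0.0482)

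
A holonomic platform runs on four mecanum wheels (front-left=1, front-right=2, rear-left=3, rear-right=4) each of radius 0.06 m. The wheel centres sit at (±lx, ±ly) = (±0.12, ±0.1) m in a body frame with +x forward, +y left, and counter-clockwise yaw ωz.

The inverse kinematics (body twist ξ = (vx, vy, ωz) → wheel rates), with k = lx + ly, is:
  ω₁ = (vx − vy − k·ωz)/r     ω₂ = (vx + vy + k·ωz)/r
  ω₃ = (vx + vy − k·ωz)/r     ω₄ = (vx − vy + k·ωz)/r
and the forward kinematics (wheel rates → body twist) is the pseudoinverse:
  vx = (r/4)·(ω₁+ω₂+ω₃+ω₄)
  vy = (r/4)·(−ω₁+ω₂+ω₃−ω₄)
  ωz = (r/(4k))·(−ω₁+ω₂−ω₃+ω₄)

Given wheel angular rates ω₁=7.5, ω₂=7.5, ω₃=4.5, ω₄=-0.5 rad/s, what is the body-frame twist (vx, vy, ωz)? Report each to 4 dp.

k = lx + ly = 0.12 + 0.1 = 0.2200
ω₁+ω₂+ω₃+ω₄ = 19.0000  →  vx = (0.06/4)·19.0000 = 0.2850
−ω₁+ω₂+ω₃−ω₄ = 5.0000  →  vy = (0.06/4)·5.0000 = 0.0750
−ω₁+ω₂−ω₃+ω₄ = -5.0000  →  ωz = (0.06/0.8800)·-5.0000 = -0.3409

(0.2850, 0.0750, -0.3409)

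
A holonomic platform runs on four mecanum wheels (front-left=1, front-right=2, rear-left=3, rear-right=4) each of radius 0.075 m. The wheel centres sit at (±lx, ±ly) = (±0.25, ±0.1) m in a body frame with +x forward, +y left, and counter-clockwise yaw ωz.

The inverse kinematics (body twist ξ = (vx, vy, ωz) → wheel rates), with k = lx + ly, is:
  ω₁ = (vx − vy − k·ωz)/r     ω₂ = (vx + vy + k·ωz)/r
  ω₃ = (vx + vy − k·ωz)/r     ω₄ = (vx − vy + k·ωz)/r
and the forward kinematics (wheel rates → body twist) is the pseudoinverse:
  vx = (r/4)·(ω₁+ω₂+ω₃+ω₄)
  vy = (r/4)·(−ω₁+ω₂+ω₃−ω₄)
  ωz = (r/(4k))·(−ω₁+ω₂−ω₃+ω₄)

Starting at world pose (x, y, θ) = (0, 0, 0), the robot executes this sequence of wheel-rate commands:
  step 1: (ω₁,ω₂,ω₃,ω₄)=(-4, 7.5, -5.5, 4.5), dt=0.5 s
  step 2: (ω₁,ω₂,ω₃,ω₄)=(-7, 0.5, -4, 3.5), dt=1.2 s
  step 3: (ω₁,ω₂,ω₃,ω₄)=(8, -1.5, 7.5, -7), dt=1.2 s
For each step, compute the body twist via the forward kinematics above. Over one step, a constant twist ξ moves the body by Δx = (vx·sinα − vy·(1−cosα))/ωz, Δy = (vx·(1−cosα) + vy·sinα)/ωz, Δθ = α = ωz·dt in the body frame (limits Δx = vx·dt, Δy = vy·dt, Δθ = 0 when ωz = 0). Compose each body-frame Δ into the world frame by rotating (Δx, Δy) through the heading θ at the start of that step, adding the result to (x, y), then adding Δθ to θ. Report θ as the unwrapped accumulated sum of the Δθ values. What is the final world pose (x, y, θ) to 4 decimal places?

step 1: ξ=(vx,vy,ωz)=(0.0469, 0.0281, 1.1518), dt=0.5 → body Δ=(0.0182, 0.0199, 0.5759) → world pose (0.0182, 0.0199, 0.5759)
step 2: ξ=(vx,vy,ωz)=(-0.1313, 0.0000, 0.8036), dt=1.2 → body Δ=(-0.1342, -0.0702, 0.9643) → world pose (-0.0561, -0.1121, 1.5402)
step 3: ξ=(vx,vy,ωz)=(0.1312, 0.0938, -1.2857), dt=1.2 → body Δ=(0.1729, -0.0263, -1.5429) → world pose (-0.0245, 0.0599, -0.0027)

(-0.0245, 0.0599, -0.0027)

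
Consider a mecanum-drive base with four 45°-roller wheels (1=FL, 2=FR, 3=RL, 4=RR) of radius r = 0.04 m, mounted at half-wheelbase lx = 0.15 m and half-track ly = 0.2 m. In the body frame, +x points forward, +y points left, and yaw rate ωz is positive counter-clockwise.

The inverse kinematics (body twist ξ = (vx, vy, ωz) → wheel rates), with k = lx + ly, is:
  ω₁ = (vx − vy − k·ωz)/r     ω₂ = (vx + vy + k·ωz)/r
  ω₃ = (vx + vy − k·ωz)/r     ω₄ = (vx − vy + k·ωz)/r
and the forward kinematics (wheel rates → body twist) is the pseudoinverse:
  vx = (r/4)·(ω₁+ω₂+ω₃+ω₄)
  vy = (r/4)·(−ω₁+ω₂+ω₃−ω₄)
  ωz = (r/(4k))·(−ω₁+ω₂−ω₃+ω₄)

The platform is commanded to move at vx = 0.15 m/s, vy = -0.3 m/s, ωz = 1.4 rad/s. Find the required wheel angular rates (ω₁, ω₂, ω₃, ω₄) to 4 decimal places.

(-1.0000, 8.5000, -16.0000, 23.5000)

k = lx + ly = 0.15 + 0.2 = 0.3500;  k·ωz = 0.3500·1.4 = 0.4900
ω₁ (FL) = (vx − vy − k·ωz)/r = -0.0400/0.04 = -1.0000
ω₂ (FR) = (vx + vy + k·ωz)/r = 0.3400/0.04 = 8.5000
ω₃ (RL) = (vx + vy − k·ωz)/r = -0.6400/0.04 = -16.0000
ω₄ (RR) = (vx − vy + k·ωz)/r = 0.9400/0.04 = 23.5000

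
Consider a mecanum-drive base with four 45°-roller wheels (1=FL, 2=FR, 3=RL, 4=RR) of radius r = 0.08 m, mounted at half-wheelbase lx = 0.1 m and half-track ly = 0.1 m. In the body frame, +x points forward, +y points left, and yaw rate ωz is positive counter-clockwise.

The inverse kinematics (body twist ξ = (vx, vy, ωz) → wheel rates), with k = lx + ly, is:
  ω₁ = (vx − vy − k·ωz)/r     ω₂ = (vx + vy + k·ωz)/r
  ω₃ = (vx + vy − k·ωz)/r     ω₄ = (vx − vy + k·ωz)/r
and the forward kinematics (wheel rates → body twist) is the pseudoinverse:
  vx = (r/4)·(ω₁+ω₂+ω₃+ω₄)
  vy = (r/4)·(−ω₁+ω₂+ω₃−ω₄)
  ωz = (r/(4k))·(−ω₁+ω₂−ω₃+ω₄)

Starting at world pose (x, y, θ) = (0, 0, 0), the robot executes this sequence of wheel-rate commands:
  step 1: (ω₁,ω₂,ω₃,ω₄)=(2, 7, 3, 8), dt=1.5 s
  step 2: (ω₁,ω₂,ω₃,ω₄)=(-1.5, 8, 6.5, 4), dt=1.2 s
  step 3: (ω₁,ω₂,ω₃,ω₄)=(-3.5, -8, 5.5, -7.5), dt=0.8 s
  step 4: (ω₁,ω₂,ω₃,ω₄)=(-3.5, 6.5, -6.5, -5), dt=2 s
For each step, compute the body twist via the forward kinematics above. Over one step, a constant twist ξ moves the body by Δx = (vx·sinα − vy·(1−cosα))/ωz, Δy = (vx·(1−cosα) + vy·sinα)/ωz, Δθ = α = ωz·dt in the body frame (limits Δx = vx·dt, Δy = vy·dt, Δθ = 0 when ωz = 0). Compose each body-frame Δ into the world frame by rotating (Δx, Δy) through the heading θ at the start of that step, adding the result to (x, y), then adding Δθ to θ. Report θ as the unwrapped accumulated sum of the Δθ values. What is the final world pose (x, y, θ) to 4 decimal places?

(-0.2108, 0.0731, 3.2400)

step 1: ξ=(vx,vy,ωz)=(0.4000, 0.0000, 1.0000), dt=1.5 → body Δ=(0.3990, 0.3717, 1.5000) → world pose (0.3990, 0.3717, 1.5000)
step 2: ξ=(vx,vy,ωz)=(0.3400, 0.2400, 0.7000), dt=1.2 → body Δ=(0.2477, 0.4168, 0.8400) → world pose (0.0007, 0.6482, 2.3400)
step 3: ξ=(vx,vy,ωz)=(-0.2700, 0.1700, -1.7500), dt=0.8 → body Δ=(-0.0714, 0.2238, -1.4000) → world pose (-0.1104, 0.4413, 0.9400)
step 4: ξ=(vx,vy,ωz)=(-0.1700, 0.1700, 1.1500), dt=2.0 → body Δ=(-0.3566, -0.1361, 2.3000) → world pose (-0.2108, 0.0731, 3.2400)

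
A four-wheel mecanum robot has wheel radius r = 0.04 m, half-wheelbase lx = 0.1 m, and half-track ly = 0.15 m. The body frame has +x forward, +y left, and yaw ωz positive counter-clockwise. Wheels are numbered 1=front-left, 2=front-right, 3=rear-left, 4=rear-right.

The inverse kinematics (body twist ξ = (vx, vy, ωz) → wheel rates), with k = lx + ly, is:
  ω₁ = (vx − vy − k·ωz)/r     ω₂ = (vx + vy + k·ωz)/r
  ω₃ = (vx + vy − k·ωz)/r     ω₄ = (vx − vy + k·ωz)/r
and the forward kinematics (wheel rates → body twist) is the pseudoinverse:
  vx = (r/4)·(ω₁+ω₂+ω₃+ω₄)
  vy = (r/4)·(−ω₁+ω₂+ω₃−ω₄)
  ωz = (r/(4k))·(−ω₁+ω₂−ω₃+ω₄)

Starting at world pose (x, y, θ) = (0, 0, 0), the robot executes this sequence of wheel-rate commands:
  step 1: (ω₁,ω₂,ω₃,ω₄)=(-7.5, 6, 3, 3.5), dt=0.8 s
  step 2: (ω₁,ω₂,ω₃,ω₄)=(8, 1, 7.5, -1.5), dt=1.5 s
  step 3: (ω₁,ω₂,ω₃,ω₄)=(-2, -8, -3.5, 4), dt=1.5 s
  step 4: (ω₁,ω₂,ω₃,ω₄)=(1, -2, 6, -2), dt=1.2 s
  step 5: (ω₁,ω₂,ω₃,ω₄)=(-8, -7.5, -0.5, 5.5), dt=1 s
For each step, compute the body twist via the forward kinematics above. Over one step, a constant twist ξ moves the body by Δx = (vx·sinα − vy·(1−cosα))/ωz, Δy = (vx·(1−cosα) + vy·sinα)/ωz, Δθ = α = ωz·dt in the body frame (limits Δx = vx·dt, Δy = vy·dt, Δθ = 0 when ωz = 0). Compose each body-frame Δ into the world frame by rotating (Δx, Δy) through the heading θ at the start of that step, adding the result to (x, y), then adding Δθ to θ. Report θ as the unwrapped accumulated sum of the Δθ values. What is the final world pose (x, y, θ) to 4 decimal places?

step 1: ξ=(vx,vy,ωz)=(0.0500, 0.1300, 0.5600), dt=0.8 → body Δ=(0.0158, 0.1094, 0.4480) → world pose (0.0158, 0.1094, 0.4480)
step 2: ξ=(vx,vy,ωz)=(0.1500, 0.0200, -0.6400), dt=1.5 → body Δ=(0.2053, -0.0744, -0.9600) → world pose (0.2330, 0.1313, -0.5120)
step 3: ξ=(vx,vy,ωz)=(-0.0950, -0.1350, 0.0600), dt=1.5 → body Δ=(-0.1332, -0.2086, 0.0900) → world pose (0.0147, 0.0147, -0.4220)
step 4: ξ=(vx,vy,ωz)=(0.0300, 0.0500, -0.4400), dt=1.2 → body Δ=(0.0498, 0.0480, -0.5280) → world pose (0.0798, 0.0380, -0.9500)
step 5: ξ=(vx,vy,ωz)=(-0.1050, -0.0550, 0.2600), dt=1.0 → body Δ=(-0.0967, -0.0680, 0.2600) → world pose (-0.0317, 0.0772, -0.6900)

(-0.0317, 0.0772, -0.6900)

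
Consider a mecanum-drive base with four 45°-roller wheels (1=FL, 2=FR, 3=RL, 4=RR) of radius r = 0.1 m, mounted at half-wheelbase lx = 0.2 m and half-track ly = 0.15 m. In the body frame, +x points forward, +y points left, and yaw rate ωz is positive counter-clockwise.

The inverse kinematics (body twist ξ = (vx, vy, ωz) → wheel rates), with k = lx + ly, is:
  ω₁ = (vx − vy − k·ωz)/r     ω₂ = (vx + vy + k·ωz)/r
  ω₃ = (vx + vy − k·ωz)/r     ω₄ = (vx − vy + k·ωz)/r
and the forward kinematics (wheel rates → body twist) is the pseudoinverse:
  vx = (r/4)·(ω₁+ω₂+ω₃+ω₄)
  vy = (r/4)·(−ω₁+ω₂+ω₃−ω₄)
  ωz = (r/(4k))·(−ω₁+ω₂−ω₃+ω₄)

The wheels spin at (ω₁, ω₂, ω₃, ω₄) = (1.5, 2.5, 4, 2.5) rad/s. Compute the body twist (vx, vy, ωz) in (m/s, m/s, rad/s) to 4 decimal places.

k = lx + ly = 0.2 + 0.15 = 0.3500
ω₁+ω₂+ω₃+ω₄ = 10.5000  →  vx = (0.1/4)·10.5000 = 0.2625
−ω₁+ω₂+ω₃−ω₄ = 2.5000  →  vy = (0.1/4)·2.5000 = 0.0625
−ω₁+ω₂−ω₃+ω₄ = -0.5000  →  ωz = (0.1/1.4000)·-0.5000 = -0.0357

(0.2625, 0.0625, -0.0357)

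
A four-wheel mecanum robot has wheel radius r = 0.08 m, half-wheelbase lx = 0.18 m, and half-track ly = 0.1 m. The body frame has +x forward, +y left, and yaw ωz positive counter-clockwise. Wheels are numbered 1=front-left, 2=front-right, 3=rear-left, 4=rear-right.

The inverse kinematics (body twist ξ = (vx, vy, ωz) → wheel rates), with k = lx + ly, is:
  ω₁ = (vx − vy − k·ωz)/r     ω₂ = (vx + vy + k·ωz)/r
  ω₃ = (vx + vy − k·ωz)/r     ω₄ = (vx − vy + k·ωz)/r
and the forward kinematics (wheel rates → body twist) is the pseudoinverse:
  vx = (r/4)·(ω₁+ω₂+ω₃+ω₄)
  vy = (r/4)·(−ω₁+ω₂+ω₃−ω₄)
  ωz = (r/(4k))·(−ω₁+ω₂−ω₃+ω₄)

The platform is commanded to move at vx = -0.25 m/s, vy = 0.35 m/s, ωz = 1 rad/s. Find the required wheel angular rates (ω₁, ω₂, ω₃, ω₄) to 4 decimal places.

(-11.0000, 4.7500, -2.2500, -4.0000)

k = lx + ly = 0.18 + 0.1 = 0.2800;  k·ωz = 0.2800·1 = 0.2800
ω₁ (FL) = (vx − vy − k·ωz)/r = -0.8800/0.08 = -11.0000
ω₂ (FR) = (vx + vy + k·ωz)/r = 0.3800/0.08 = 4.7500
ω₃ (RL) = (vx + vy − k·ωz)/r = -0.1800/0.08 = -2.2500
ω₄ (RR) = (vx − vy + k·ωz)/r = -0.3200/0.08 = -4.0000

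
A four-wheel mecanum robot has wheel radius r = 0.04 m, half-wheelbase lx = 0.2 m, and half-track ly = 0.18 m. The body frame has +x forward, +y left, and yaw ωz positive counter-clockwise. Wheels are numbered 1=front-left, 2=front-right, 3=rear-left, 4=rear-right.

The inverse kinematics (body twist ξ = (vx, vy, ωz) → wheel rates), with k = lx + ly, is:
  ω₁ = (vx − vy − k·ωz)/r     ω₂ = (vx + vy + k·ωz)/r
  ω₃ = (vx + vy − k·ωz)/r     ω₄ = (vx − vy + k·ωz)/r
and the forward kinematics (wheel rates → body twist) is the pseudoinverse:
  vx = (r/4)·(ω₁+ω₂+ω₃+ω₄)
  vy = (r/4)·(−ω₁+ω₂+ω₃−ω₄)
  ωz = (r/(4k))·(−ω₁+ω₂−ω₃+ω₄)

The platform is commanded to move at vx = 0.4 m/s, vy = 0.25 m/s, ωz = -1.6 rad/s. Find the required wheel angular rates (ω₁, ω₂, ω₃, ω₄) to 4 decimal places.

(18.9500, 1.0500, 31.4500, -11.4500)

k = lx + ly = 0.2 + 0.18 = 0.3800;  k·ωz = 0.3800·-1.6 = -0.6080
ω₁ (FL) = (vx − vy − k·ωz)/r = 0.7580/0.04 = 18.9500
ω₂ (FR) = (vx + vy + k·ωz)/r = 0.0420/0.04 = 1.0500
ω₃ (RL) = (vx + vy − k·ωz)/r = 1.2580/0.04 = 31.4500
ω₄ (RR) = (vx − vy + k·ωz)/r = -0.4580/0.04 = -11.4500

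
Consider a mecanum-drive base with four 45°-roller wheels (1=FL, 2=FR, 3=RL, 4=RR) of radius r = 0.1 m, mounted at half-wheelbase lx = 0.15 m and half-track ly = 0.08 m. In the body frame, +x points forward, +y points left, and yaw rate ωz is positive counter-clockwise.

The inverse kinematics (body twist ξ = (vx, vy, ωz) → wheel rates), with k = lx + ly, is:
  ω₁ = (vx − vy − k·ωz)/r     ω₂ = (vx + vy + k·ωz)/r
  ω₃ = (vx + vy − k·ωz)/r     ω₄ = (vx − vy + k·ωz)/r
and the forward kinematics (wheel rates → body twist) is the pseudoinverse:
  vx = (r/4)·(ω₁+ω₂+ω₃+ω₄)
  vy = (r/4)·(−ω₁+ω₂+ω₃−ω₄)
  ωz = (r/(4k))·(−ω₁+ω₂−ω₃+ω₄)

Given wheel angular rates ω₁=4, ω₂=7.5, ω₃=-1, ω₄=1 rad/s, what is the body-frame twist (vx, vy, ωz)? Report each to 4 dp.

k = lx + ly = 0.15 + 0.08 = 0.2300
ω₁+ω₂+ω₃+ω₄ = 11.5000  →  vx = (0.1/4)·11.5000 = 0.2875
−ω₁+ω₂+ω₃−ω₄ = 1.5000  →  vy = (0.1/4)·1.5000 = 0.0375
−ω₁+ω₂−ω₃+ω₄ = 5.5000  →  ωz = (0.1/0.9200)·5.5000 = 0.5978

(0.2875, 0.0375, 0.5978)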